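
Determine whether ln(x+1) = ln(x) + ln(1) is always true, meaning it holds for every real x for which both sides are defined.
No, this is NOT an identity.

Claim: ln(x+1) = ln(x) + ln(1).
Test a specific point where both sides are defined: x = 4.
LHS = ln(x+1) ≈ 1.6094
RHS = ln(x) + ln(1) ≈ 1.3863
Since 1.6094 ≠ 1.3863, the equation fails at this point, so it cannot hold for every real x for which both sides are defined.
ln(1) = 0, so the right side is just ln(x), which differs from ln(x+1).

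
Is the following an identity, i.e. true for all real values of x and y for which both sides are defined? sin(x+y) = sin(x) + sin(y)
No, this is NOT an identity.

Claim: sin(x+y) = sin(x) + sin(y).
Test a specific point where both sides are defined: x = π/3, y = π/2.
LHS = sin(x+y) ≈ 0.5000
RHS = sin(x) + sin(y) ≈ 1.8660
Since 0.5000 ≠ 1.8660, the equation fails at this point, so it cannot hold for all real values of x and y for which both sides are defined.
The correct expansion is sin(x+y) = sin(x)cos(y) + cos(x)sin(y); sine is not additive.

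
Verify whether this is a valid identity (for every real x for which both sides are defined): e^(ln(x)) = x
Claim: e^(ln(x)) = x.
Reasoning: For x > 0, ln(x) is by definition the exponent p such that e^p = x. Raising e to that exponent therefore returns x: e^(ln x) = x.
So the two sides agree for every real x for which both sides are defined.

Conclusion: Yes, this is an identity.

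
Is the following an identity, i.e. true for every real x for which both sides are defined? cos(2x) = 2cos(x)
No, this is NOT an identity.

Claim: cos(2x) = 2cos(x).
Test a specific point where both sides are defined: x = -π/3.
LHS = cos(2x) ≈ -0.5000
RHS = 2cos(x) ≈ 1.0000
Since -0.5000 ≠ 1.0000, the equation fails at this point, so it cannot hold for every real x for which both sides are defined.
The correct double-angle formula is cos(2x) = cos²x - sin²x.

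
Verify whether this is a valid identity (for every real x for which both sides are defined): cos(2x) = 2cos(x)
No, this is NOT an identity.

Claim: cos(2x) = 2cos(x).
Test a specific point where both sides are defined: x = π/6.
LHS = cos(2x) ≈ 0.5000
RHS = 2cos(x) ≈ 1.7321
Since 0.5000 ≠ 1.7321, the equation fails at this point, so it cannot hold for every real x for which both sides are defined.
The correct double-angle formula is cos(2x) = cos²x - sin²x.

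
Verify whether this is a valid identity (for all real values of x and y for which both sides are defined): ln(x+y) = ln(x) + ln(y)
Claim: ln(x+y) = ln(x) + ln(y).
Test a specific point where both sides are defined: x = 3/2, y = 1/2.
LHS = ln(x+y) ≈ 0.6931
RHS = ln(x) + ln(y) ≈ -0.2877
Since 0.6931 ≠ -0.2877, the equation fails at this point, so it cannot hold for all real values of x and y for which both sides are defined.
ln(x) + ln(y) = ln(xy), not ln(x+y).

Conclusion: No, this is NOT an identity.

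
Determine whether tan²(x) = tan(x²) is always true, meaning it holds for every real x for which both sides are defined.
No, this is NOT an identity.

Claim: tan²(x) = tan(x²).
Test a specific point where both sides are defined: x = -π/6.
LHS = tan²(x) ≈ 0.3333
RHS = tan(x²) ≈ 0.2812
Since 0.3333 ≠ 0.2812, the equation fails at this point, so it cannot hold for every real x for which both sides are defined.
tan²(x) means (tan x)², squaring the output; tan(x²) squares the input. These are different functions.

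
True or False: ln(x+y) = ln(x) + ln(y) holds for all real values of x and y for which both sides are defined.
False.

Claim: ln(x+y) = ln(x) + ln(y).
Test a specific point where both sides are defined: x = 3/2, y = 1/2.
LHS = ln(x+y) ≈ 0.6931
RHS = ln(x) + ln(y) ≈ -0.2877
Since 0.6931 ≠ -0.2877, the equation fails at this point, so it cannot hold for all real values of x and y for which both sides are defined.
ln(x) + ln(y) = ln(xy), not ln(x+y).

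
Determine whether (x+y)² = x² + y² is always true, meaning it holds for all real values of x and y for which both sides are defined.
No, this is NOT an identity.

Claim: (x+y)² = x² + y².
Test a specific point where both sides are defined: x = 3/2, y = -2.
LHS = (x+y)² ≈ 0.2500
RHS = x² + y² ≈ 6.2500
Since 0.2500 ≠ 6.2500, the equation fails at this point, so it cannot hold for all real values of x and y for which both sides are defined.
The correct expansion is (x+y)² = x² + 2xy + y²; the cross term 2xy is missing.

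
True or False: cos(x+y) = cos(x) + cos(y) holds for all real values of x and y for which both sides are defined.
Claim: cos(x+y) = cos(x) + cos(y).
Test a specific point where both sides are defined: x = π/3, y = π/4.
LHS = cos(x+y) ≈ -0.2588
RHS = cos(x) + cos(y) ≈ 1.2071
Since -0.2588 ≠ 1.2071, the equation fails at this point, so it cannot hold for all real values of x and y for which both sides are defined.
The correct expansion is cos(x+y) = cos(x)cos(y) - sin(x)sin(y); cosine is not additive.

Conclusion: False.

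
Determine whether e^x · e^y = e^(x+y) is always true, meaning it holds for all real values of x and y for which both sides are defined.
Yes, this is an identity.

Claim: e^x · e^y = e^(x+y).
Reasoning: This is the law of exponents for a common base: multiplying powers adds exponents. E.g. from the series, (Σ x^j/j!)(Σ y^k/k!) = Σ_m (Σ_{j+k=m} x^j y^k/(j!k!)) = Σ_m (x+y)^m/m! by the binomial theorem.
So the two sides agree for all real values of x and y for which both sides are defined.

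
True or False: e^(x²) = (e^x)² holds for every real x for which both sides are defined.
False.

Claim: e^(x²) = (e^x)².
Test a specific point where both sides are defined: x = 1/2.
LHS = e^(x²) ≈ 1.2840
RHS = (e^x)² ≈ 2.7183
Since 1.2840 ≠ 2.7183, the equation fails at this point, so it cannot hold for every real x for which both sides are defined.
(e^x)² = e^(2x), and 2x ≠ x² in general.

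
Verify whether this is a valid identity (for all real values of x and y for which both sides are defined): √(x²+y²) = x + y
No, this is NOT an identity.

Claim: √(x²+y²) = x + y.
Test a specific point where both sides are defined: x = 3/2, y = 2.
LHS = √(x²+y²) ≈ 2.5000
RHS = x + y ≈ 3.5000
Since 2.5000 ≠ 3.5000, the equation fails at this point, so it cannot hold for all real values of x and y for which both sides are defined.
(x+y)² = x² + 2xy + y², not x² + y², so the square root does not split this way.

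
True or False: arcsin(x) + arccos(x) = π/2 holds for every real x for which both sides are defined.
Claim: arcsin(x) + arccos(x) = π/2.
Reasoning: Both sides are defined for -1 ≤ x ≤ 1. Let θ = arcsin(x), so sin θ = x and θ ∈ [-π/2, π/2]. Then cos(π/2 - θ) = sin θ = x and π/2 - θ ∈ [0, π], which is exactly the range of arccos, so arccos(x) = π/2 - θ. Adding: arcsin(x) + arccos(x) = θ + (π/2 - θ) = π/2.
So the two sides agree for every real x for which both sides are defined.

Conclusion: True.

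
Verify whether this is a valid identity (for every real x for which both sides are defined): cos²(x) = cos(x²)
No, this is NOT an identity.

Claim: cos²(x) = cos(x²).
Test a specific point where both sides are defined: x = π/2.
LHS = cos²(x) ≈ 0.0000
RHS = cos(x²) ≈ -0.7812
Since 0.0000 ≠ -0.7812, the equation fails at this point, so it cannot hold for every real x for which both sides are defined.
cos²(x) means (cos x)², squaring the output; cos(x²) squares the input. These are different functions.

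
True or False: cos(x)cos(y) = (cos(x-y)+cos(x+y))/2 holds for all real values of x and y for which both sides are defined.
True.

Claim: cos(x)cos(y) = (cos(x-y)+cos(x+y))/2.
Reasoning: cos(x-y) = cos(x)cos(y) + sin(x)sin(y) and cos(x+y) = cos(x)cos(y) - sin(x)sin(y). Adding, cos(x-y) + cos(x+y) = 2cos(x)cos(y); divide by 2.
So the two sides agree for all real values of x and y for which both sides are defined.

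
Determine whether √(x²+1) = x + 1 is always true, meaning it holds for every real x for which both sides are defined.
Claim: √(x²+1) = x + 1.
Test a specific point where both sides are defined: x = 5.
LHS = √(x²+1) ≈ 5.0990
RHS = x + 1 ≈ 6.0000
Since 5.0990 ≠ 6.0000, the equation fails at this point, so it cannot hold for every real x for which both sides are defined.
(x+1)² = x² + 2x + 1 ≠ x² + 1 unless x = 0.

Conclusion: No, this is NOT an identity.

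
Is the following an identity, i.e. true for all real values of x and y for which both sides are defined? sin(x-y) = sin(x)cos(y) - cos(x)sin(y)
Claim: sin(x-y) = sin(x)cos(y) - cos(x)sin(y).
Reasoning: Replace y by -y in sin(x+y) = sin(x)cos(y) + cos(x)sin(y) and use cos(-y) = cos(y), sin(-y) = -sin(y): sin(x-y) = sin(x)cos(y) - cos(x)sin(y).
So the two sides agree for all real values of x and y for which both sides are defined.

Conclusion: Yes, this is an identity.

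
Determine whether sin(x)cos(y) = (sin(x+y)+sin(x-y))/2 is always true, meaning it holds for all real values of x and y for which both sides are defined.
Yes, this is an identity.

Claim: sin(x)cos(y) = (sin(x+y)+sin(x-y))/2.
Reasoning: sin(x+y) = sin(x)cos(y) + cos(x)sin(y) and sin(x-y) = sin(x)cos(y) - cos(x)sin(y). Adding, sin(x+y) + sin(x-y) = 2sin(x)cos(y); divide by 2.
So the two sides agree for all real values of x and y for which both sides are defined.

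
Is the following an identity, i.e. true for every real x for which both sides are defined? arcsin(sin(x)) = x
No, this is NOT an identity.

Claim: arcsin(sin(x)) = x.
Test a specific point where both sides are defined: x = 3π/4.
LHS = arcsin(sin(x)) ≈ 0.7854
RHS = x ≈ 2.3562
Since 0.7854 ≠ 2.3562, the equation fails at this point, so it cannot hold for every real x for which both sides are defined.
arcsin only returns values in [-π/2, π/2], so arcsin(sin(x)) = x holds only for x in that interval, not for all real x.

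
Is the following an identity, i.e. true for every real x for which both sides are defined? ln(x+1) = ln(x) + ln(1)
Claim: ln(x+1) = ln(x) + ln(1).
Test a specific point where both sides are defined: x = 2.
LHS = ln(x+1) ≈ 1.0986
RHS = ln(x) + ln(1) ≈ 0.6931
Since 1.0986 ≠ 0.6931, the equation fails at this point, so it cannot hold for every real x for which both sides are defined.
ln(1) = 0, so the right side is just ln(x), which differs from ln(x+1).

Conclusion: No, this is NOT an identity.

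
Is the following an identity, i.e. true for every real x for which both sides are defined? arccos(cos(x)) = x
No, this is NOT an identity.

Claim: arccos(cos(x)) = x.
Test a specific point where both sides are defined: x = -π/4.
LHS = arccos(cos(x)) ≈ 0.7854
RHS = x ≈ -0.7854
Since 0.7854 ≠ -0.7854, the equation fails at this point, so it cannot hold for every real x for which both sides are defined.
arccos only returns values in [0, π], so arccos(cos(x)) = x holds only for x in that interval, not for all real x.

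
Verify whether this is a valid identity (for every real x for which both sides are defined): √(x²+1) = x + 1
No, this is NOT an identity.

Claim: √(x²+1) = x + 1.
Test a specific point where both sides are defined: x = 1.
LHS = √(x²+1) ≈ 1.4142
RHS = x + 1 ≈ 2.0000
Since 1.4142 ≠ 2.0000, the equation fails at this point, so it cannot hold for every real x for which both sides are defined.
(x+1)² = x² + 2x + 1 ≠ x² + 1 unless x = 0.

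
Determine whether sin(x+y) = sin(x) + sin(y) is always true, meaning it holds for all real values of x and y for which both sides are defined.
Claim: sin(x+y) = sin(x) + sin(y).
Test a specific point where both sides are defined: x = -π/6, y = 3π/4.
LHS = sin(x+y) ≈ 0.9659
RHS = sin(x) + sin(y) ≈ 0.2071
Since 0.9659 ≠ 0.2071, the equation fails at this point, so it cannot hold for all real values of x and y for which both sides are defined.
The correct expansion is sin(x+y) = sin(x)cos(y) + cos(x)sin(y); sine is not additive.

Conclusion: No, this is NOT an identity.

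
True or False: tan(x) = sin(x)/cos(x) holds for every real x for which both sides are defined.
Claim: tan(x) = sin(x)/cos(x).
Reasoning: For an angle x whose terminal point on the unit circle is (cos x, sin x), tan(x) is defined as the ratio (second coordinate)/(first coordinate) = sin(x)/cos(x), wherever cos(x) ≠ 0.
So the two sides agree for every real x for which both sides are defined.

Conclusion: True.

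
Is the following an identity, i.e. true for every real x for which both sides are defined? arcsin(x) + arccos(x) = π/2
Yes, this is an identity.

Claim: arcsin(x) + arccos(x) = π/2.
Reasoning: Both sides are defined for -1 ≤ x ≤ 1. Let θ = arcsin(x), so sin θ = x and θ ∈ [-π/2, π/2]. Then cos(π/2 - θ) = sin θ = x and π/2 - θ ∈ [0, π], which is exactly the range of arccos, so arccos(x) = π/2 - θ. Adding: arcsin(x) + arccos(x) = θ + (π/2 - θ) = π/2.
So the two sides agree for every real x for which both sides are defined.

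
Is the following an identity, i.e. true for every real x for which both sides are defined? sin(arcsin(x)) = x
Yes, this is an identity.

Claim: sin(arcsin(x)) = x.
Reasoning: For -1 ≤ x ≤ 1 (where arcsin is defined), arcsin(x) is by definition an angle whose sine equals x. Taking the sine of that angle returns x. (Note the other order, arcsin(sin x) = x, is NOT an identity.)
So the two sides agree for every real x for which both sides are defined.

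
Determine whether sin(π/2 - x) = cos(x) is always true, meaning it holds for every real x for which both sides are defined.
Yes, this is an identity.

Claim: sin(π/2 - x) = cos(x).
Reasoning: Use sin(u - v) = sin(u)cos(v) - cos(u)sin(v) with u = π/2, v = x: sin(π/2)cos(x) - cos(π/2)sin(x) = 1·cos(x) - 0·sin(x) = cos(x).
So the two sides agree for every real x for which both sides are defined.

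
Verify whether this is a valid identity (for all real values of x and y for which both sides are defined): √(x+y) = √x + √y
No, this is NOT an identity.

Claim: √(x+y) = √x + √y.
Test a specific point where both sides are defined: x = 2, y = 2.
LHS = √(x+y) ≈ 2.0000
RHS = √x + √y ≈ 2.8284
Since 2.0000 ≠ 2.8284, the equation fails at this point, so it cannot hold for all real values of x and y for which both sides are defined.
Squaring the right side gives x + 2√(xy) + y, not x + y.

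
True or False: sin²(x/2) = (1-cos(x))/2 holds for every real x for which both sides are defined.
True.

Claim: sin²(x/2) = (1-cos(x))/2.
Reasoning: Use cos(2θ) = 1 - 2sin²θ with θ = x/2: cos(x) = 1 - 2sin²(x/2). Solving for sin²(x/2) gives (1 - cos(x))/2.
So the two sides agree for every real x for which both sides are defined.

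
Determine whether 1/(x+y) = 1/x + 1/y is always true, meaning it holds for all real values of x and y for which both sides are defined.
No, this is NOT an identity.

Claim: 1/(x+y) = 1/x + 1/y.
Test a specific point where both sides are defined: x = 1, y = 5.
LHS = 1/(x+y) ≈ 0.1667
RHS = 1/x + 1/y ≈ 1.2000
Since 0.1667 ≠ 1.2000, the equation fails at this point, so it cannot hold for all real values of x and y for which both sides are defined.
1/x + 1/y = (x+y)/(xy), which is not 1/(x+y).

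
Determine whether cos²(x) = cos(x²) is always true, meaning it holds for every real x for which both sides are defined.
Claim: cos²(x) = cos(x²).
Test a specific point where both sides are defined: x = 3π/4.
LHS = cos²(x) ≈ 0.5000
RHS = cos(x²) ≈ 0.7442
Since 0.5000 ≠ 0.7442, the equation fails at this point, so it cannot hold for every real x for which both sides are defined.
cos²(x) means (cos x)², squaring the output; cos(x²) squares the input. These are different functions.

Conclusion: No, this is NOT an identity.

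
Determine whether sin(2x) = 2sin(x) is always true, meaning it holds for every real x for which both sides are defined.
Claim: sin(2x) = 2sin(x).
Test a specific point where both sides are defined: x = 3π/4.
LHS = sin(2x) ≈ -1.0000
RHS = 2sin(x) ≈ 1.4142
Since -1.0000 ≠ 1.4142, the equation fails at this point, so it cannot hold for every real x for which both sides are defined.
The correct double-angle formula is sin(2x) = 2sin(x)cos(x).

Conclusion: No, this is NOT an identity.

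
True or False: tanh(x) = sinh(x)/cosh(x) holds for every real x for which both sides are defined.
Claim: tanh(x) = sinh(x)/cosh(x).
Reasoning: tanh(x) is defined as sinh(x)/cosh(x) = (e^x - e^-x)/(e^x + e^-x); cosh(x) ≥ 1 is never zero, so this holds for every real x.
So the two sides agree for every real x for which both sides are defined.

Conclusion: True.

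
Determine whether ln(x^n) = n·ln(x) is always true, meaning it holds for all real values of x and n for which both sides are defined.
Claim: ln(x^n) = n·ln(x).
Reasoning: The right side requires x > 0. For x > 0, x^n = (e^(ln x))^n = e^(n·ln x), so taking ln of both sides gives ln(x^n) = n·ln(x).
So the two sides agree for all real values of x and n for which both sides are defined.

Conclusion: Yes, this is an identity.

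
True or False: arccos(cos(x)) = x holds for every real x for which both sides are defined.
Claim: arccos(cos(x)) = x.
Test a specific point where both sides are defined: x = -π/3.
LHS = arccos(cos(x)) ≈ 1.0472
RHS = x ≈ -1.0472
Since 1.0472 ≠ -1.0472, the equation fails at this point, so it cannot hold for every real x for which both sides are defined.
arccos only returns values in [0, π], so arccos(cos(x)) = x holds only for x in that interval, not for all real x.

Conclusion: False.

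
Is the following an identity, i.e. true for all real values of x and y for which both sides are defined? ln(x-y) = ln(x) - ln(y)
Claim: ln(x-y) = ln(x) - ln(y).
Test a specific point where both sides are defined: x = 5, y = 1.
LHS = ln(x-y) ≈ 1.3863
RHS = ln(x) - ln(y) ≈ 1.6094
Since 1.3863 ≠ 1.6094, the equation fails at this point, so it cannot hold for all real values of x and y for which both sides are defined.
ln(x) - ln(y) = ln(x/y), not ln(x-y).

Conclusion: No, this is NOT an identity.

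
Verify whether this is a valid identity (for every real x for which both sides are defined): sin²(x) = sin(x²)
No, this is NOT an identity.

Claim: sin²(x) = sin(x²).
Test a specific point where both sides are defined: x = -π/3.
LHS = sin²(x) ≈ 0.7500
RHS = sin(x²) ≈ 0.8897
Since 0.7500 ≠ 0.8897, the equation fails at this point, so it cannot hold for every real x for which both sides are defined.
sin²(x) means (sin x)², squaring the output; sin(x²) squares the input. These are different functions.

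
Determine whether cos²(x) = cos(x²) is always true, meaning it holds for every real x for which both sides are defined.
No, this is NOT an identity.

Claim: cos²(x) = cos(x²).
Test a specific point where both sides are defined: x = π/4.
LHS = cos²(x) ≈ 0.5000
RHS = cos(x²) ≈ 0.8157
Since 0.5000 ≠ 0.8157, the equation fails at this point, so it cannot hold for every real x for which both sides are defined.
cos²(x) means (cos x)², squaring the output; cos(x²) squares the input. These are different functions.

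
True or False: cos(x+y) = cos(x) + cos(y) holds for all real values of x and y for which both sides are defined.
False.

Claim: cos(x+y) = cos(x) + cos(y).
Test a specific point where both sides are defined: x = -π/3, y = π/4.
LHS = cos(x+y) ≈ 0.9659
RHS = cos(x) + cos(y) ≈ 1.2071
Since 0.9659 ≠ 1.2071, the equation fails at this point, so it cannot hold for all real values of x and y for which both sides are defined.
The correct expansion is cos(x+y) = cos(x)cos(y) - sin(x)sin(y); cosine is not additive.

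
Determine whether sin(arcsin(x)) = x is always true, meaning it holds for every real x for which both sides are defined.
Claim: sin(arcsin(x)) = x.
Reasoning: For -1 ≤ x ≤ 1 (where arcsin is defined), arcsin(x) is by definition an angle whose sine equals x. Taking the sine of that angle returns x. (Note the other order, arcsin(sin x) = x, is NOT an identity.)
So the two sides agree for every real x for which both sides are defined.

Conclusion: Yes, this is an identity.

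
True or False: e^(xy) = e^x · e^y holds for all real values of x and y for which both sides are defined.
False.

Claim: e^(xy) = e^x · e^y.
Test a specific point where both sides are defined: x = 1, y = -1.
LHS = e^(xy) ≈ 0.3679
RHS = e^x · e^y ≈ 1.0000
Since 0.3679 ≠ 1.0000, the equation fails at this point, so it cannot hold for all real values of x and y for which both sides are defined.
e^x · e^y = e^(x+y), not e^(xy).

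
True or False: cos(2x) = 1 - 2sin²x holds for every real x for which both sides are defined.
Claim: cos(2x) = 1 - 2sin²x.
Reasoning: cos(2x) = cos²x - sin²x. Replace cos²x by 1 - sin²x: (1 - sin²x) - sin²x = 1 - 2sin²x.
So the two sides agree for every real x for which both sides are defined.

Conclusion: True.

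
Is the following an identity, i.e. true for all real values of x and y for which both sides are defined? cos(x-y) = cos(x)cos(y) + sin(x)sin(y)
Yes, this is an identity.

Claim: cos(x-y) = cos(x)cos(y) + sin(x)sin(y).
Reasoning: Replace y by -y in cos(x+y) = cos(x)cos(y) - sin(x)sin(y) and use cos(-y) = cos(y), sin(-y) = -sin(y): cos(x-y) = cos(x)cos(y) + sin(x)sin(y).
So the two sides agree for all real values of x and y for which both sides are defined.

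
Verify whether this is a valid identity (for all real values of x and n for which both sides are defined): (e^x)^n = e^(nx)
Claim: (e^x)^n = e^(nx).
Reasoning: e^x is a positive real number, and for a positive base B and real exponent n, B^n = e^(n·ln B). With B = e^x, ln B = x, so (e^x)^n = e^(n·x).
So the two sides agree for all real values of x and n for which both sides are defined.

Conclusion: Yes, this is an identity.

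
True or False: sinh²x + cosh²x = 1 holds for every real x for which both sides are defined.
False.

Claim: sinh²x + cosh²x = 1.
Test a specific point where both sides are defined: x = 2.
LHS = sinh²x + cosh²x ≈ 27.3082
RHS = 1 ≈ 1.0000
Since 27.3082 ≠ 1.0000, the equation fails at this point, so it cannot hold for every real x for which both sides are defined.
The correct hyperbolic identity is cosh²x - sinh²x = 1 (a difference); the sum sinh²x + cosh²x equals cosh(2x).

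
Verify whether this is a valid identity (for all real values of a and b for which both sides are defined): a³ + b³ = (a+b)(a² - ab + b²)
Claim: a³ + b³ = (a+b)(a² - ab + b²).
Reasoning: Expand the right side: (a+b)(a² - ab + b²) = a³ - a²b + ab² + a²b - ab² + b³ = a³ + b³ (the middle terms cancel in pairs).
So the two sides agree for all real values of a and b for which both sides are defined.

Conclusion: Yes, this is an identity.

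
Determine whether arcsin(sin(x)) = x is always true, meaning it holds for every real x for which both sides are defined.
Claim: arcsin(sin(x)) = x.
Test a specific point where both sides are defined: x = π.
LHS = arcsin(sin(x)) ≈ 0.0000
RHS = x ≈ 3.1416
Since 0.0000 ≠ 3.1416, the equation fails at this point, so it cannot hold for every real x for which both sides are defined.
arcsin only returns values in [-π/2, π/2], so arcsin(sin(x)) = x holds only for x in that interval, not for all real x.

Conclusion: No, this is NOT an identity.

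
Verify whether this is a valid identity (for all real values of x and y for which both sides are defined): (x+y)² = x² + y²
No, this is NOT an identity.

Claim: (x+y)² = x² + y².
Test a specific point where both sides are defined: x = 3/2, y = 3.
LHS = (x+y)² ≈ 20.2500
RHS = x² + y² ≈ 11.2500
Since 20.2500 ≠ 11.2500, the equation fails at this point, so it cannot hold for all real values of x and y for which both sides are defined.
The correct expansion is (x+y)² = x² + 2xy + y²; the cross term 2xy is missing.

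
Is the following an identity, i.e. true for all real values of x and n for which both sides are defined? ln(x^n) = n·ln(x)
Claim: ln(x^n) = n·ln(x).
Reasoning: The right side requires x > 0. For x > 0, x^n = (e^(ln x))^n = e^(n·ln x), so taking ln of both sides gives ln(x^n) = n·ln(x).
So the two sides agree for all real values of x and n for which both sides are defined.

Conclusion: Yes, this is an identity.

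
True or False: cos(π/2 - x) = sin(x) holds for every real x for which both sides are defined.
Claim: cos(π/2 - x) = sin(x).
Reasoning: Use cos(u - v) = cos(u)cos(v) + sin(u)sin(v) with u = π/2, v = x: cos(π/2)cos(x) + sin(π/2)sin(x) = 0·cos(x) + 1·sin(x) = sin(x).
So the two sides agree for every real x for which both sides are defined.

Conclusion: True.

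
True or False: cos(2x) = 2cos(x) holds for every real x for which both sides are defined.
Claim: cos(2x) = 2cos(x).
Test a specific point where both sides are defined: x = -π/4.
LHS = cos(2x) ≈ 0.0000
RHS = 2cos(x) ≈ 1.4142
Since 0.0000 ≠ 1.4142, the equation fails at this point, so it cannot hold for every real x for which both sides are defined.
The correct double-angle formula is cos(2x) = cos²x - sin²x.

Conclusion: False.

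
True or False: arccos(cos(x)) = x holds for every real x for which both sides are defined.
Claim: arccos(cos(x)) = x.
Test a specific point where both sides are defined: x = -π/4.
LHS = arccos(cos(x)) ≈ 0.7854
RHS = x ≈ -0.7854
Since 0.7854 ≠ -0.7854, the equation fails at this point, so it cannot hold for every real x for which both sides are defined.
arccos only returns values in [0, π], so arccos(cos(x)) = x holds only for x in that interval, not for all real x.

Conclusion: False.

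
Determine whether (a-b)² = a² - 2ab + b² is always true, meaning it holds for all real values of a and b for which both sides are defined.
Yes, this is an identity.

Claim: (a-b)² = a² - 2ab + b².
Reasoning: Expand: (a-b)² = (a-b)(a-b) = a·a - a·b - b·a + b·b = a² - 2ab + b².
So the two sides agree for all real values of a and b for which both sides are defined.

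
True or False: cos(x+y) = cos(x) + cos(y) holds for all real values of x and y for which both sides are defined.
Claim: cos(x+y) = cos(x) + cos(y).
Test a specific point where both sides are defined: x = 2π/3, y = -π/3.
LHS = cos(x+y) ≈ 0.5000
RHS = cos(x) + cos(y) ≈ 0.0000
Since 0.5000 ≠ 0.0000, the equation fails at this point, so it cannot hold for all real values of x and y for which both sides are defined.
The correct expansion is cos(x+y) = cos(x)cos(y) - sin(x)sin(y); cosine is not additive.

Conclusion: False.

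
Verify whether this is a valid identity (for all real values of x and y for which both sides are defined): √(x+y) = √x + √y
No, this is NOT an identity.

Claim: √(x+y) = √x + √y.
Test a specific point where both sides are defined: x = 2, y = 3/2.
LHS = √(x+y) ≈ 1.8708
RHS = √x + √y ≈ 2.6390
Since 1.8708 ≠ 2.6390, the equation fails at this point, so it cannot hold for all real values of x and y for which both sides are defined.
Squaring the right side gives x + 2√(xy) + y, not x + y.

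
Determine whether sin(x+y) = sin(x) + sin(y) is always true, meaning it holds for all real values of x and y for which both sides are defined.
Claim: sin(x+y) = sin(x) + sin(y).
Test a specific point where both sides are defined: x = π, y = 2π/3.
LHS = sin(x+y) ≈ -0.8660
RHS = sin(x) + sin(y) ≈ 0.8660
Since -0.8660 ≠ 0.8660, the equation fails at this point, so it cannot hold for all real values of x and y for which both sides are defined.
The correct expansion is sin(x+y) = sin(x)cos(y) + cos(x)sin(y); sine is not additive.

Conclusion: No, this is NOT an identity.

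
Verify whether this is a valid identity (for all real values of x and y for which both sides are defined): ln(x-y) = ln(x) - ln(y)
No, this is NOT an identity.

Claim: ln(x-y) = ln(x) - ln(y).
Test a specific point where both sides are defined: x = 1, y = 1/2.
LHS = ln(x-y) ≈ -0.6931
RHS = ln(x) - ln(y) ≈ 0.6931
Since -0.6931 ≠ 0.6931, the equation fails at this point, so it cannot hold for all real values of x and y for which both sides are defined.
ln(x) - ln(y) = ln(x/y), not ln(x-y).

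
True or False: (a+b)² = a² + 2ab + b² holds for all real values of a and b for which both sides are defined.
Claim: (a+b)² = a² + 2ab + b².
Reasoning: Expand: (a+b)² = (a+b)(a+b) = a·a + a·b + b·a + b·b = a² + 2ab + b².
So the two sides agree for all real values of a and b for which both sides are defined.

Conclusion: True.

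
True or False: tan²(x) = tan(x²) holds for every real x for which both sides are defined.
False.

Claim: tan²(x) = tan(x²).
Test a specific point where both sides are defined: x = -π/4.
LHS = tan²(x) ≈ 1.0000
RHS = tan(x²) ≈ 0.7092
Since 1.0000 ≠ 0.7092, the equation fails at this point, so it cannot hold for every real x for which both sides are defined.
tan²(x) means (tan x)², squaring the output; tan(x²) squares the input. These are different functions.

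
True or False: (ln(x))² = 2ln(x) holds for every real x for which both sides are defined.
False.

Claim: (ln(x))² = 2ln(x).
Test a specific point where both sides are defined: x = 1/2.
LHS = (ln(x))² ≈ 0.4805
RHS = 2ln(x) ≈ -1.3863
Since 0.4805 ≠ -1.3863, the equation fails at this point, so it cannot hold for every real x for which both sides are defined.
2ln(x) equals ln(x²), which is not the same as (ln x)².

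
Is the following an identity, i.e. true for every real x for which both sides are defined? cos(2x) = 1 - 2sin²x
Claim: cos(2x) = 1 - 2sin²x.
Reasoning: cos(2x) = cos²x - sin²x. Replace cos²x by 1 - sin²x: (1 - sin²x) - sin²x = 1 - 2sin²x.
So the two sides agree for every real x for which both sides are defined.

Conclusion: Yes, this is an identity.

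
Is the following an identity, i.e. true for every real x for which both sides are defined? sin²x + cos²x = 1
Yes, this is an identity.

Claim: sin²x + cos²x = 1.
Reasoning: The point (cos x, sin x) lies on the unit circle X² + Y² = 1, so cos²x + sin²x = 1 for every real x.
So the two sides agree for every real x for which both sides are defined.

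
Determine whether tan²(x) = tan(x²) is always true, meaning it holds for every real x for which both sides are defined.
No, this is NOT an identity.

Claim: tan²(x) = tan(x²).
Test a specific point where both sides are defined: x = 3π/4.
LHS = tan²(x) ≈ 1.0000
RHS = tan(x²) ≈ -0.8977
Since 1.0000 ≠ -0.8977, the equation fails at this point, so it cannot hold for every real x for which both sides are defined.
tan²(x) means (tan x)², squaring the output; tan(x²) squares the input. These are different functions.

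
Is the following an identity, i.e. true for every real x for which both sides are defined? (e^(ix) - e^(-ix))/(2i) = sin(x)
Claim: (e^(ix) - e^(-ix))/(2i) = sin(x).
Reasoning: By Euler's formula e^(ix) = cos(x) + i·sin(x) and e^(-ix) = cos(x) - i·sin(x). Subtracting cancels the cosine terms: e^(ix) - e^(-ix) = 2i·sin(x); divide by 2i.
So the two sides agree for every real x for which both sides are defined.

Conclusion: Yes, this is an identity.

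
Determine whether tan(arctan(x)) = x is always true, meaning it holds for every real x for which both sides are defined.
Yes, this is an identity.

Claim: tan(arctan(x)) = x.
Reasoning: For every real x, arctan(x) is by definition the angle in (-π/2, π/2) whose tangent equals x. Taking the tangent of that angle returns x.
So the two sides agree for every real x for which both sides are defined.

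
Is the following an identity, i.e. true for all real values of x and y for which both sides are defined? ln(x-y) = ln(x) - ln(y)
No, this is NOT an identity.

Claim: ln(x-y) = ln(x) - ln(y).
Test a specific point where both sides are defined: x = 2, y = 1/2.
LHS = ln(x-y) ≈ 0.4055
RHS = ln(x) - ln(y) ≈ 1.3863
Since 0.4055 ≠ 1.3863, the equation fails at this point, so it cannot hold for all real values of x and y for which both sides are defined.
ln(x) - ln(y) = ln(x/y), not ln(x-y).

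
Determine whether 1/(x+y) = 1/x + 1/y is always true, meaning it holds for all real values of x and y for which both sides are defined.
No, this is NOT an identity.

Claim: 1/(x+y) = 1/x + 1/y.
Test a specific point where both sides are defined: x = -1, y = -2.
LHS = 1/(x+y) ≈ -0.3333
RHS = 1/x + 1/y ≈ -1.5000
Since -0.3333 ≠ -1.5000, the equation fails at this point, so it cannot hold for all real values of x and y for which both sides are defined.
1/x + 1/y = (x+y)/(xy), which is not 1/(x+y).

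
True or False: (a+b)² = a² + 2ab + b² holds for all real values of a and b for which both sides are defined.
Claim: (a+b)² = a² + 2ab + b².
Reasoning: Expand: (a+b)² = (a+b)(a+b) = a·a + a·b + b·a + b·b = a² + 2ab + b².
So the two sides agree for all real values of a and b for which both sides are defined.

Conclusion: True.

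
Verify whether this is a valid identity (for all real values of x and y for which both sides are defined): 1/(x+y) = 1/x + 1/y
Claim: 1/(x+y) = 1/x + 1/y.
Test a specific point where both sides are defined: x = 2, y = 5.
LHS = 1/(x+y) ≈ 0.1429
RHS = 1/x + 1/y ≈ 0.7000
Since 0.1429 ≠ 0.7000, the equation fails at this point, so it cannot hold for all real values of x and y for which both sides are defined.
1/x + 1/y = (x+y)/(xy), which is not 1/(x+y).

Conclusion: No, this is NOT an identity.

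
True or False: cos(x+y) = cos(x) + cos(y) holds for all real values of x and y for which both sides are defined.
False.

Claim: cos(x+y) = cos(x) + cos(y).
Test a specific point where both sides are defined: x = π/3, y = -π/2.
LHS = cos(x+y) ≈ 0.8660
RHS = cos(x) + cos(y) ≈ 0.5000
Since 0.8660 ≠ 0.5000, the equation fails at this point, so it cannot hold for all real values of x and y for which both sides are defined.
The correct expansion is cos(x+y) = cos(x)cos(y) - sin(x)sin(y); cosine is not additive.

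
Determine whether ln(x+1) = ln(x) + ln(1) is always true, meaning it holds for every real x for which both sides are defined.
Claim: ln(x+1) = ln(x) + ln(1).
Test a specific point where both sides are defined: x = 3/2.
LHS = ln(x+1) ≈ 0.9163
RHS = ln(x) + ln(1) ≈ 0.4055
Since 0.9163 ≠ 0.4055, the equation fails at this point, so it cannot hold for every real x for which both sides are defined.
ln(1) = 0, so the right side is just ln(x), which differs from ln(x+1).

Conclusion: No, this is NOT an identity.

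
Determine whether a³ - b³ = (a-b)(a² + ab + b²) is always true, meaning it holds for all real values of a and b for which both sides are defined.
Claim: a³ - b³ = (a-b)(a² + ab + b²).
Reasoning: Expand the right side: (a-b)(a² + ab + b²) = a³ + a²b + ab² - a²b - ab² - b³ = a³ - b³ (the middle terms cancel in pairs).
So the two sides agree for all real values of a and b for which both sides are defined.

Conclusion: Yes, this is an identity.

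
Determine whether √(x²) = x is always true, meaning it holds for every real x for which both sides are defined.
Claim: √(x²) = x.
Test a specific point where both sides are defined: x = -2.
LHS = √(x²) ≈ 2.0000
RHS = x ≈ -2.0000
Since 2.0000 ≠ -2.0000, the equation fails at this point, so it cannot hold for every real x for which both sides are defined.
√(x²) = |x|, which differs from x whenever x < 0 (both sides are defined for every real x).

Conclusion: No, this is NOT an identity.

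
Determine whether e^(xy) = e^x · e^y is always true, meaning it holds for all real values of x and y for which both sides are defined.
No, this is NOT an identity.

Claim: e^(xy) = e^x · e^y.
Test a specific point where both sides are defined: x = 1/2, y = -2.
LHS = e^(xy) ≈ 0.3679
RHS = e^x · e^y ≈ 0.2231
Since 0.3679 ≠ 0.2231, the equation fails at this point, so it cannot hold for all real values of x and y for which both sides are defined.
e^x · e^y = e^(x+y), not e^(xy).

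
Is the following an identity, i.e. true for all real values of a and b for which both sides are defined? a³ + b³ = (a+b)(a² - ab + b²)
Yes, this is an identity.

Claim: a³ + b³ = (a+b)(a² - ab + b²).
Reasoning: Expand the right side: (a+b)(a² - ab + b²) = a³ - a²b + ab² + a²b - ab² + b³ = a³ + b³ (the middle terms cancel in pairs).
So the two sides agree for all real values of a and b for which both sides are defined.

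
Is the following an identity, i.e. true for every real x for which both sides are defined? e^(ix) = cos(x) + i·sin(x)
Claim: e^(ix) = cos(x) + i·sin(x).
Reasoning: Euler's formula. Expand e^(ix) = Σ (ix)^k / k!. Since i² = -1, the even-k terms are Σ (-1)^m x^(2m)/(2m)! = cos(x) and the odd-k terms are i · Σ (-1)^m x^(2m+1)/(2m+1)! = i·sin(x).
So the two sides agree for every real x for which both sides are defined.

Conclusion: Yes, this is an identity.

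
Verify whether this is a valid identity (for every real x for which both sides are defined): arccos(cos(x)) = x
No, this is NOT an identity.

Claim: arccos(cos(x)) = x.
Test a specific point where both sides are defined: x = -π/3.
LHS = arccos(cos(x)) ≈ 1.0472
RHS = x ≈ -1.0472
Since 1.0472 ≠ -1.0472, the equation fails at this point, so it cannot hold for every real x for which both sides are defined.
arccos only returns values in [0, π], so arccos(cos(x)) = x holds only for x in that interval, not for all real x.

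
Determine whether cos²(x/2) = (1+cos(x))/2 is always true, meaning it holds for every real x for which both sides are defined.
Claim: cos²(x/2) = (1+cos(x))/2.
Reasoning: Use cos(2θ) = 2cos²θ - 1 with θ = x/2: cos(x) = 2cos²(x/2) - 1. Solving for cos²(x/2) gives (1 + cos(x))/2.
So the two sides agree for every real x for which both sides are defined.

Conclusion: Yes, this is an identity.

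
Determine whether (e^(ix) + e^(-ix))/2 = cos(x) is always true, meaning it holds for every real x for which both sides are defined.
Yes, this is an identity.

Claim: (e^(ix) + e^(-ix))/2 = cos(x).
Reasoning: By Euler's formula e^(ix) = cos(x) + i·sin(x) and e^(-ix) = cos(x) - i·sin(x). Adding cancels the sine terms: e^(ix) + e^(-ix) = 2cos(x); divide by 2.
So the two sides agree for every real x for which both sides are defined.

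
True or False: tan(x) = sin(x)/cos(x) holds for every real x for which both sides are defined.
True.

Claim: tan(x) = sin(x)/cos(x).
Reasoning: For an angle x whose terminal point on the unit circle is (cos x, sin x), tan(x) is defined as the ratio (second coordinate)/(first coordinate) = sin(x)/cos(x), wherever cos(x) ≠ 0.
So the two sides agree for every real x for which both sides are defined.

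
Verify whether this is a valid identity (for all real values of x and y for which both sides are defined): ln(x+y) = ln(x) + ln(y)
No, this is NOT an identity.

Claim: ln(x+y) = ln(x) + ln(y).
Test a specific point where both sides are defined: x = 3, y = 5.
LHS = ln(x+y) ≈ 2.0794
RHS = ln(x) + ln(y) ≈ 2.7081
Since 2.0794 ≠ 2.7081, the equation fails at this point, so it cannot hold for all real values of x and y for which both sides are defined.
ln(x) + ln(y) = ln(xy), not ln(x+y).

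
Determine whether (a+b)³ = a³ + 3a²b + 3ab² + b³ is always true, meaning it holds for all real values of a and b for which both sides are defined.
Claim: (a+b)³ = a³ + 3a²b + 3ab² + b³.
Reasoning: (a+b)³ = (a+b)(a+b)² = (a+b)(a² + 2ab + b²) = a³ + 2a²b + ab² + a²b + 2ab² + b³ = a³ + 3a²b + 3ab² + b³.
So the two sides agree for all real values of a and b for which both sides are defined.

Conclusion: Yes, this is an identity.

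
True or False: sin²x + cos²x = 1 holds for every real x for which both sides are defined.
Claim: sin²x + cos²x = 1.
Reasoning: The point (cos x, sin x) lies on the unit circle X² + Y² = 1, so cos²x + sin²x = 1 for every real x.
So the two sides agree for every real x for which both sides are defined.

Conclusion: True.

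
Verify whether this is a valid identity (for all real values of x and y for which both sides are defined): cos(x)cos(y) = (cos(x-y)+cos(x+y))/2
Claim: cos(x)cos(y) = (cos(x-y)+cos(x+y))/2.
Reasoning: cos(x-y) = cos(x)cos(y) + sin(x)sin(y) and cos(x+y) = cos(x)cos(y) - sin(x)sin(y). Adding, cos(x-y) + cos(x+y) = 2cos(x)cos(y); divide by 2.
So the two sides agree for all real values of x and y for which both sides are defined.

Conclusion: Yes, this is an identity.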